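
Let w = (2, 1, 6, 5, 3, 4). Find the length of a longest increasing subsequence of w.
3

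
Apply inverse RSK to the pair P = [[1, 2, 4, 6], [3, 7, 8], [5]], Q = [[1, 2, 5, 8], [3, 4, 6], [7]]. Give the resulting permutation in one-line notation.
Reverse RSK: for i = n, n-1, ..., 1, locate i in Q, remove the corresponding corner cell from P, and reverse-bump its entry up through P; the value ejected from row 1 is w(i).

So w = 5 7 1 3 8 4 2 6.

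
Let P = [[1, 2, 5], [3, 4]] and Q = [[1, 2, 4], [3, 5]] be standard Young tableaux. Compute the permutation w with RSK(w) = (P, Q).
Reverse RSK: for i = n, n-1, ..., 1, locate i in Q, remove the corresponding corner cell from P, and reverse-bump its entry up through P; the value ejected from row 1 is w(i).

So w = 3 4 1 5 2.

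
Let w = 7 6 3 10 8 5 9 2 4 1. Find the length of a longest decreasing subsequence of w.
5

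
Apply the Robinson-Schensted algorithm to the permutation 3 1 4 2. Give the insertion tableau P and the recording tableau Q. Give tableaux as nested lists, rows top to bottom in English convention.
P = [[1, 2], [3, 4]], Q = [[1, 3], [2, 4]]

Insert each entry of the permutation into P by Schensted row insertion, recording in Q the position of each new cell.

Insert 3: appended to row 1. P = [[3]].
Insert 1: 1 bumps 3 from row 1; 3 starts row 2. P = [[1], [3]].
Insert 4: appended to row 1. P = [[1, 4], [3]].
Insert 2: 2 bumps 4 from row 1; 4 appends to row 2. P = [[1, 2], [3, 4]].

So P = [[1, 2], [3, 4]], Q = [[1, 3], [2, 4]].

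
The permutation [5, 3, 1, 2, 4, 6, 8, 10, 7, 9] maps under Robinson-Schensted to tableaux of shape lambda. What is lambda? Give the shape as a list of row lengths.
[6, 3, 1]

Row-insert each entry into an empty tableau.

After inserting 5: P = [[5]].
After inserting 3: P = [[3], [5]].
After inserting 1: P = [[1], [3], [5]].
After inserting 2: P = [[1, 2], [3], [5]].
After inserting 4: P = [[1, 2, 4], [3], [5]].
After inserting 6: P = [[1, 2, 4, 6], [3], [5]].
After inserting 8: P = [[1, 2, 4, 6, 8], [3], [5]].
After inserting 10: P = [[1, 2, 4, 6, 8, 10], [3], [5]].
After inserting 7: P = [[1, 2, 4, 6, 7, 10], [3, 8], [5]].
After inserting 9: P = [[1, 2, 4, 6, 7, 9], [3, 8, 10], [5]].

The final insertion tableau P = [[1, 2, 4, 6, 7, 9], [3, 8, 10], [5]] has shape [6, 3, 1].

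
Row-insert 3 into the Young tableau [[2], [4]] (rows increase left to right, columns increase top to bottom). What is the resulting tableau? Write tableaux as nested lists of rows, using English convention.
3 is larger than every entry of row 1, so it is appended to row 1. The new tableau is [[2, 3], [4]].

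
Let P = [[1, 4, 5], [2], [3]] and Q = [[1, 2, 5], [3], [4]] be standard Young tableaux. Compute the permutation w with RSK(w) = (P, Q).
3 4 2 1 5

Reverse the RSK construction: for i from n down to 1, find the cell of Q containing i, remove the entry at that cell from P, and reverse-bump it up through P; the value ejected from row 1 is w(i).

Step i=5: Q has 5 at row 1, column 3; remove that cell from P, ejecting 5. So w(5) = 5. P is now [[1, 4], [2], [3]].
Step i=4: Q has 4 at row 3, column 1; remove 3 from row 3 of P and reverse-bump: 3 enters row 2 and ejects 2; 2 enters row 1 and ejects 1. So w(4) = 1. P is now [[2, 4], [3]].
Step i=3: Q has 3 at row 2, column 1; remove 3 from row 2 of P and reverse-bump: 3 enters row 1 and ejects 2. So w(3) = 2. P is now [[3, 4]].
Step i=2: Q has 2 at row 1, column 2; remove that cell from P, ejecting 4. So w(2) = 4. P is now [[3]].
Step i=1: Q has 1 at row 1, column 1; remove that cell from P, ejecting 3. So w(1) = 3. P is now [].

So w = 3 4 2 1 5.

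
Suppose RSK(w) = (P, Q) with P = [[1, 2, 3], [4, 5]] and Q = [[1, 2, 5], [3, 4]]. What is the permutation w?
Reverse RSK: for i = n, n-1, ..., 1, locate i in Q, remove the corresponding corner cell from P, and reverse-bump its entry up through P; the value ejected from row 1 is w(i).

So w = 4 5 1 2 3.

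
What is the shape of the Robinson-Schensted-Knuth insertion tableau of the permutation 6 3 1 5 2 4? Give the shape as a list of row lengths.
Row-insert each entry into an empty tableau.

After inserting 6: P = [[6]].
After inserting 3: P = [[3], [6]].
After inserting 1: P = [[1], [3], [6]].
After inserting 5: P = [[1, 5], [3], [6]].
After inserting 2: P = [[1, 2], [3, 5], [6]].
After inserting 4: P = [[1, 2, 4], [3, 5], [6]].

The final insertion tableau P = [[1, 2, 4], [3, 5], [6]] has shape [3, 2, 1].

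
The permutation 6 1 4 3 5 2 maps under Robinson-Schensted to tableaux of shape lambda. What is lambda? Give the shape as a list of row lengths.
[3, 1, 1, 1]

Row-insert each entry into an empty tableau.

After inserting 6: P = [[6]].
After inserting 1: P = [[1], [6]].
After inserting 4: P = [[1, 4], [6]].
After inserting 3: P = [[1, 3], [4], [6]].
After inserting 5: P = [[1, 3, 5], [4], [6]].
After inserting 2: P = [[1, 2, 5], [3], [4], [6]].

The final insertion tableau P = [[1, 2, 5], [3], [4], [6]] has shape [3, 1, 1, 1].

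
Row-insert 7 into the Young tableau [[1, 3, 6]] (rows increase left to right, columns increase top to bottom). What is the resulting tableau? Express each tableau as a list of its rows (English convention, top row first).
7 is larger than every entry of row 1, so it is appended to row 1. The new tableau is [[1, 3, 6, 7]].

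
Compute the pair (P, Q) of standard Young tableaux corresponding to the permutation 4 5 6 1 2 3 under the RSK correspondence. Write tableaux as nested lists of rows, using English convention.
Insert each entry of the permutation into P by Schensted row insertion, recording in Q the position of each new cell.

Insert 4: appended to row 1. P = [[4]], Q = [[1]].
Insert 5: appended to row 1. P = [[4, 5]], Q = [[1, 2]].
Insert 6: appended to row 1. P = [[4, 5, 6]], Q = [[1, 2, 3]].
Insert 1: 1 bumps 4 from row 1; 4 starts row 2. P = [[1, 5, 6], [4]], Q = [[1, 2, 3], [4]].
Insert 2: 2 bumps 5 from row 1; 5 appends to row 2. P = [[1, 2, 6], [4, 5]], Q = [[1, 2, 3], [4, 5]].
Insert 3: 3 bumps 6 from row 1; 6 appends to row 2. P = [[1, 2, 3], [4, 5, 6]], Q = [[1, 2, 3], [4, 5, 6]].

So P = [[1, 2, 3], [4, 5, 6]], Q = [[1, 2, 3], [4, 5, 6]].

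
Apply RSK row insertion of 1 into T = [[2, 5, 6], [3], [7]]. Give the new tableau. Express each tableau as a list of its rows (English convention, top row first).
In row 1, 1 replaces 2 (the leftmost entry greater than 1); 2 is bumped to row 2. In row 2, 2 replaces 3 (the leftmost entry greater than 2); 3 is bumped to row 3. In row 3, 3 replaces 7 (the leftmost entry greater than 3); 7 is bumped to row 4. 7 starts a new row 4. The new tableau is [[1, 5, 6], [2], [3], [7]].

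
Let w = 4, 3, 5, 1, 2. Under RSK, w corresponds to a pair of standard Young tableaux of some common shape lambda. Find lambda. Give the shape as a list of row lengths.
[2, 2, 1]

Row-insert each entry into an empty tableau.

After inserting 4: P = [[4]].
After inserting 3: P = [[3], [4]].
After inserting 5: P = [[3, 5], [4]].
After inserting 1: P = [[1, 5], [3], [4]].
After inserting 2: P = [[1, 2], [3, 5], [4]].

The final insertion tableau P = [[1, 2], [3, 5], [4]] has shape [2, 2, 1].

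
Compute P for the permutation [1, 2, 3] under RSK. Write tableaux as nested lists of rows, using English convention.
P = [[1, 2, 3]]

After inserting 1: P = [[1]].
After inserting 2: P = [[1, 2]].
After inserting 3: P = [[1, 2, 3]].

So P = [[1, 2, 3]].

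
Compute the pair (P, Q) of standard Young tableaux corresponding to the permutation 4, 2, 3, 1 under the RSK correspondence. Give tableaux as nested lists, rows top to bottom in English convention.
Insert each entry of the permutation into P by Schensted row insertion, recording in Q the position of each new cell.

Insert 4: appended to row 1. P = [[4]].
Insert 2: 2 bumps 4 from row 1; 4 starts row 2. P = [[2], [4]].
Insert 3: appended to row 1. P = [[2, 3], [4]].
Insert 1: 1 bumps 2 from row 1; 2 bumps 4 from row 2; 4 starts row 3. P = [[1, 3], [2], [4]].

So P = [[1, 3], [2], [4]], Q = [[1, 3], [2], [4]].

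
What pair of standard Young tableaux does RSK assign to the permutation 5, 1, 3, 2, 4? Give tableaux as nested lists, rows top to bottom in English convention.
Insert each entry of the permutation into P by Schensted row insertion, recording in Q the position of each new cell.

After inserting 5: P = [[5]].
After inserting 1: P = [[1], [5]].
After inserting 3: P = [[1, 3], [5]].
After inserting 2: P = [[1, 2], [3], [5]].
After inserting 4: P = [[1, 2, 4], [3], [5]].

So P = [[1, 2, 4], [3], [5]], Q = [[1, 3, 5], [2], [4]].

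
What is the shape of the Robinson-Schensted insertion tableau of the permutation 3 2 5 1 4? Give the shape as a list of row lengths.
Row-insert each entry into an empty tableau.

After inserting 3: P = [[3]].
After inserting 2: P = [[2], [3]].
After inserting 5: P = [[2, 5], [3]].
After inserting 1: P = [[1, 5], [2], [3]].
After inserting 4: P = [[1, 4], [2, 5], [3]].

The final insertion tableau P = [[1, 4], [2, 5], [3]] has shape [2, 2, 1].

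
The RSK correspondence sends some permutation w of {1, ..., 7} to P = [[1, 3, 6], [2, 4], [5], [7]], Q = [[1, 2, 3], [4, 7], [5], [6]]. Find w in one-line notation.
2 5 7 6 4 1 3

Reverse RSK: for i = n, n-1, ..., 1, locate i in Q, remove the corresponding corner cell from P, and reverse-bump its entry up through P; the value ejected from row 1 is w(i).

So w = 2 5 7 6 4 1 3.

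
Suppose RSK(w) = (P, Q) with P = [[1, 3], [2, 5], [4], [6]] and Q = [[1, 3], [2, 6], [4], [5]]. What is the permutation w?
Reverse the RSK construction: for i from n down to 1, find the cell of Q containing i, remove the entry at that cell from P, and reverse-bump it up through P; the value ejected from row 1 is w(i).

Step i=6: Q has 6 at row 2, column 2; remove 5 from row 2 of P and reverse-bump: 5 enters row 1 and ejects 3. So w(6) = 3. P is now [[1, 5], [2], [4], [6]].
Step i=5: Q has 5 at row 4, column 1; remove 6 from row 4 of P and reverse-bump: 6 enters row 3 and ejects 4; 4 enters row 2 and ejects 2; 2 enters row 1 and ejects 1. So w(5) = 1. P is now [[2, 5], [4], [6]].
Step i=4: Q has 4 at row 3, column 1; remove 6 from row 3 of P and reverse-bump: 6 enters row 2 and ejects 4; 4 enters row 1 and ejects 2. So w(4) = 2. P is now [[4, 5], [6]].
Step i=3: Q has 3 at row 1, column 2; remove that cell from P, ejecting 5. So w(3) = 5. P is now [[4], [6]].
Step i=2: Q has 2 at row 2, column 1; remove 6 from row 2 of P and reverse-bump: 6 enters row 1 and ejects 4. So w(2) = 4. P is now [[6]].
Step i=1: Q has 1 at row 1, column 1; remove that cell from P, ejecting 6. So w(1) = 6. P is now [].

So w = 6 4 5 2 1 3.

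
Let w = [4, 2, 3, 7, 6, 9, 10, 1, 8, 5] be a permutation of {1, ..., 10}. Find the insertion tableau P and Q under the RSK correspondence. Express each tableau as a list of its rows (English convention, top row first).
Insert each entry of the permutation into P by Schensted row insertion, recording in Q the position of each new cell.

Insert 4: appended to row 1. P = [[4]].
Insert 2: 2 bumps 4 from row 1; 4 starts row 2. P = [[2], [4]].
Insert 3: appended to row 1. P = [[2, 3], [4]].
Insert 7: appended to row 1. P = [[2, 3, 7], [4]].
Insert 6: 6 bumps 7 from row 1; 7 appends to row 2. P = [[2, 3, 6], [4, 7]].
Insert 9: appended to row 1. P = [[2, 3, 6, 9], [4, 7]].
Insert 10: appended to row 1. P = [[2, 3, 6, 9, 10], [4, 7]].
Insert 1: 1 bumps 2 from row 1; 2 bumps 4 from row 2; 4 starts row 3. P = [[1, 3, 6, 9, 10], [2, 7], [4]].
Insert 8: 8 bumps 9 from row 1; 9 appends to row 2. P = [[1, 3, 6, 8, 10], [2, 7, 9], [4]].
Insert 5: 5 bumps 6 from row 1; 6 bumps 7 from row 2; 7 appends to row 3. P = [[1, 3, 5, 8, 10], [2, 6, 9], [4, 7]].

So P = [[1, 3, 5, 8, 10], [2, 6, 9], [4, 7]], Q = [[1, 3, 4, 6, 7], [2, 5, 9], [8, 10]].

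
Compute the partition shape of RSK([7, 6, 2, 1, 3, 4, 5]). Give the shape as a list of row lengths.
Row-insert each entry into an empty tableau.

After inserting 7: P = [[7]].
After inserting 6: P = [[6], [7]].
After inserting 2: P = [[2], [6], [7]].
After inserting 1: P = [[1], [2], [6], [7]].
After inserting 3: P = [[1, 3], [2], [6], [7]].
After inserting 4: P = [[1, 3, 4], [2], [6], [7]].
After inserting 5: P = [[1, 3, 4, 5], [2], [6], [7]].

The final insertion tableau P = [[1, 3, 4, 5], [2], [6], [7]] has shape [4, 1, 1, 1].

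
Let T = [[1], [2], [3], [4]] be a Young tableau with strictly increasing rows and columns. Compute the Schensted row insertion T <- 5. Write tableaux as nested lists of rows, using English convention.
5 is larger than every entry of row 1, so it is appended to row 1. The new tableau is [[1, 5], [2], [3], [4]].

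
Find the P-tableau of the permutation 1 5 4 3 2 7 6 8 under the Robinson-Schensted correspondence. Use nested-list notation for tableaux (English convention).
P = [[1, 2, 6, 8], [3, 7], [4], [5]]

Insert 1: appended to row 1. P = [[1]].
Insert 5: appended to row 1. P = [[1, 5]].
Insert 4: 4 bumps 5 from row 1; 5 starts row 2. P = [[1, 4], [5]].
Insert 3: 3 bumps 4 from row 1; 4 bumps 5 from row 2; 5 starts row 3. P = [[1, 3], [4], [5]].
Insert 2: 2 bumps 3 from row 1; 3 bumps 4 from row 2; 4 bumps 5 from row 3; 5 starts row 4. P = [[1, 2], [3], [4], [5]].
Insert 7: appended to row 1. P = [[1, 2, 7], [3], [4], [5]].
Insert 6: 6 bumps 7 from row 1; 7 appends to row 2. P = [[1, 2, 6], [3, 7], [4], [5]].
Insert 8: appended to row 1. P = [[1, 2, 6, 8], [3, 7], [4], [5]].

So P = [[1, 2, 6, 8], [3, 7], [4], [5]].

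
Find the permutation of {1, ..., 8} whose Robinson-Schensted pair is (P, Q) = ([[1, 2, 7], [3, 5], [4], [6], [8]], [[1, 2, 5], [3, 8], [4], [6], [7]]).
4 8 6 5 7 3 1 2

Reverse the RSK construction: for i from n down to 1, find the cell of Q containing i, remove the entry at that cell from P, and reverse-bump it up through P; the value ejected from row 1 is w(i).

Step i=8: Q has 8 at row 2, column 2; remove 5 from row 2 of P and reverse-bump: 5 enters row 1 and ejects 2. So w(8) = 2. P is now [[1, 5, 7], [3], [4], [6], [8]].
Step i=7: Q has 7 at row 5, column 1; remove 8 from row 5 of P and reverse-bump: 8 enters row 4 and ejects 6; 6 enters row 3 and ejects 4; 4 enters row 2 and ejects 3; 3 enters row 1 and ejects 1. So w(7) = 1. P is now [[3, 5, 7], [4], [6], [8]].
Step i=6: Q has 6 at row 4, column 1; remove 8 from row 4 of P and reverse-bump: 8 enters row 3 and ejects 6; 6 enters row 2 and ejects 4; 4 enters row 1 and ejects 3. So w(6) = 3. P is now [[4, 5, 7], [6], [8]].
Step i=5: Q has 5 at row 1, column 3; remove that cell from P, ejecting 7. So w(5) = 7. P is now [[4, 5], [6], [8]].
Step i=4: Q has 4 at row 3, column 1; remove 8 from row 3 of P and reverse-bump: 8 enters row 2 and ejects 6; 6 enters row 1 and ejects 5. So w(4) = 5. P is now [[4, 6], [8]].
Step i=3: Q has 3 at row 2, column 1; remove 8 from row 2 of P and reverse-bump: 8 enters row 1 and ejects 6. So w(3) = 6. P is now [[4, 8]].
Step i=2: Q has 2 at row 1, column 2; remove that cell from P, ejecting 8. So w(2) = 8. P is now [[4]].
Step i=1: Q has 1 at row 1, column 1; remove that cell from P, ejecting 4. So w(1) = 4. P is now [].

So w = 4 8 6 5 7 3 1 2.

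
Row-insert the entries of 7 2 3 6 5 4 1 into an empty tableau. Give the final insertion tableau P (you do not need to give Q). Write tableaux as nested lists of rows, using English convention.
P = [[1, 3, 4], [2], [5], [6], [7]]

Insert 7: appended to row 1. P = [[7]].
Insert 2: 2 bumps 7 from row 1; 7 starts row 2. P = [[2], [7]].
Insert 3: appended to row 1. P = [[2, 3], [7]].
Insert 6: appended to row 1. P = [[2, 3, 6], [7]].
Insert 5: 5 bumps 6 from row 1; 6 bumps 7 from row 2; 7 starts row 3. P = [[2, 3, 5], [6], [7]].
Insert 4: 4 bumps 5 from row 1; 5 bumps 6 from row 2; 6 bumps 7 from row 3; 7 starts row 4. P = [[2, 3, 4], [5], [6], [7]].
Insert 1: 1 bumps 2 from row 1; 2 bumps 5 from row 2; 5 bumps 6 from row 3; 6 bumps 7 from row 4; 7 starts row 5. P = [[1, 3, 4], [2], [5], [6], [7]].

So P = [[1, 3, 4], [2], [5], [6], [7]].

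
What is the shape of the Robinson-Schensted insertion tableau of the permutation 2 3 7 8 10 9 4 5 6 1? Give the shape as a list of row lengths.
[5, 3, 1, 1]

Row-insert each entry into an empty tableau.

After inserting 2: P = [[2]].
After inserting 3: P = [[2, 3]].
After inserting 7: P = [[2, 3, 7]].
After inserting 8: P = [[2, 3, 7, 8]].
After inserting 10: P = [[2, 3, 7, 8, 10]].
After inserting 9: P = [[2, 3, 7, 8, 9], [10]].
After inserting 4: P = [[2, 3, 4, 8, 9], [7], [10]].
After inserting 5: P = [[2, 3, 4, 5, 9], [7, 8], [10]].
After inserting 6: P = [[2, 3, 4, 5, 6], [7, 8, 9], [10]].
After inserting 1: P = [[1, 3, 4, 5, 6], [2, 8, 9], [7], [10]].

The final insertion tableau P = [[1, 3, 4, 5, 6], [2, 8, 9], [7], [10]] has shape [5, 3, 1, 1].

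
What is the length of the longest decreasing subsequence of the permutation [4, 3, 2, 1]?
4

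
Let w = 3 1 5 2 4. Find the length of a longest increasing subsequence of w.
3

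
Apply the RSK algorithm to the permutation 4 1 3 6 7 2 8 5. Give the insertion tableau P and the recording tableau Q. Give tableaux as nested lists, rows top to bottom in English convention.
P = [[1, 2, 5, 7, 8], [3, 6], [4]], Q = [[1, 3, 4, 5, 7], [2, 8], [6]]

Insert each entry of the permutation into P by Schensted row insertion, recording in Q the position of each new cell.

Insert 4: appended to row 1. P = [[4]].
Insert 1: 1 bumps 4 from row 1; 4 starts row 2. P = [[1], [4]].
Insert 3: appended to row 1. P = [[1, 3], [4]].
Insert 6: appended to row 1. P = [[1, 3, 6], [4]].
Insert 7: appended to row 1. P = [[1, 3, 6, 7], [4]].
Insert 2: 2 bumps 3 from row 1; 3 bumps 4 from row 2; 4 starts row 3. P = [[1, 2, 6, 7], [3], [4]].
Insert 8: appended to row 1. P = [[1, 2, 6, 7, 8], [3], [4]].
Insert 5: 5 bumps 6 from row 1; 6 appends to row 2. P = [[1, 2, 5, 7, 8], [3, 6], [4]].

So P = [[1, 2, 5, 7, 8], [3, 6], [4]], Q = [[1, 3, 4, 5, 7], [2, 8], [6]].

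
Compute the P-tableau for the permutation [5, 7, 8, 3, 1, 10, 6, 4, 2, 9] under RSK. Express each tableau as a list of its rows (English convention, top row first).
P = [[1, 2, 8, 9], [3, 4, 10], [5, 6], [7]]

Insert 5: appended to row 1. P = [[5]].
Insert 7: appended to row 1. P = [[5, 7]].
Insert 8: appended to row 1. P = [[5, 7, 8]].
Insert 3: 3 bumps 5 from row 1; 5 starts row 2. P = [[3, 7, 8], [5]].
Insert 1: 1 bumps 3 from row 1; 3 bumps 5 from row 2; 5 starts row 3. P = [[1, 7, 8], [3], [5]].
Insert 10: appended to row 1. P = [[1, 7, 8, 10], [3], [5]].
Insert 6: 6 bumps 7 from row 1; 7 appends to row 2. P = [[1, 6, 8, 10], [3, 7], [5]].
Insert 4: 4 bumps 6 from row 1; 6 bumps 7 from row 2; 7 appends to row 3. P = [[1, 4, 8, 10], [3, 6], [5, 7]].
Insert 2: 2 bumps 4 from row 1; 4 bumps 6 from row 2; 6 bumps 7 from row 3; 7 starts row 4. P = [[1, 2, 8, 10], [3, 4], [5, 6], [7]].
Insert 9: 9 bumps 10 from row 1; 10 appends to row 2. P = [[1, 2, 8, 9], [3, 4, 10], [5, 6], [7]].

So P = [[1, 2, 8, 9], [3, 4, 10], [5, 6], [7]].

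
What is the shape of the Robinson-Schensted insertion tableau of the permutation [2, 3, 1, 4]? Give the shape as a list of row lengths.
[3, 1]

Row-insert each entry into an empty tableau.

After inserting 2: P = [[2]].
After inserting 3: P = [[2, 3]].
After inserting 1: P = [[1, 3], [2]].
After inserting 4: P = [[1, 3, 4], [2]].

The final insertion tableau P = [[1, 3, 4], [2]] has shape [3, 1].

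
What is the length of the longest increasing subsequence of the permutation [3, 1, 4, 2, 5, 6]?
4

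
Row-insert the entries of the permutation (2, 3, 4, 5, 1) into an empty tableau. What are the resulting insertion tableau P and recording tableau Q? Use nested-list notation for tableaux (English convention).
P = [[1, 3, 4, 5], [2]], Q = [[1, 2, 3, 4], [5]]

Insert each entry of the permutation into P by Schensted row insertion, recording in Q the position of each new cell.

Insert 2: appended to row 1. P = [[2]], Q = [[1]].
Insert 3: appended to row 1. P = [[2, 3]], Q = [[1, 2]].
Insert 4: appended to row 1. P = [[2, 3, 4]], Q = [[1, 2, 3]].
Insert 5: appended to row 1. P = [[2, 3, 4, 5]], Q = [[1, 2, 3, 4]].
Insert 1: 1 bumps 2 from row 1; 2 starts row 2. P = [[1, 3, 4, 5], [2]], Q = [[1, 2, 3, 4], [5]].

So P = [[1, 3, 4, 5], [2]], Q = [[1, 2, 3, 4], [5]].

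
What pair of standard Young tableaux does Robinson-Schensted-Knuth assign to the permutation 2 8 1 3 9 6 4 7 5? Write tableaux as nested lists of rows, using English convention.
P = [[1, 3, 4, 5], [2, 6, 7], [8, 9]], Q = [[1, 2, 5, 8], [3, 4, 6], [7, 9]]

Insert each entry of the permutation into P by Schensted row insertion, recording in Q the position of each new cell.

Insert 2: appended to row 1. P = [[2]].
Insert 8: appended to row 1. P = [[2, 8]].
Insert 1: 1 bumps 2 from row 1; 2 starts row 2. P = [[1, 8], [2]].
Insert 3: 3 bumps 8 from row 1; 8 appends to row 2. P = [[1, 3], [2, 8]].
Insert 9: appended to row 1. P = [[1, 3, 9], [2, 8]].
Insert 6: 6 bumps 9 from row 1; 9 appends to row 2. P = [[1, 3, 6], [2, 8, 9]].
Insert 4: 4 bumps 6 from row 1; 6 bumps 8 from row 2; 8 starts row 3. P = [[1, 3, 4], [2, 6, 9], [8]].
Insert 7: appended to row 1. P = [[1, 3, 4, 7], [2, 6, 9], [8]].
Insert 5: 5 bumps 7 from row 1; 7 bumps 9 from row 2; 9 appends to row 3. P = [[1, 3, 4, 5], [2, 6, 7], [8, 9]].

So P = [[1, 3, 4, 5], [2, 6, 7], [8, 9]], Q = [[1, 2, 5, 8], [3, 4, 6], [7, 9]].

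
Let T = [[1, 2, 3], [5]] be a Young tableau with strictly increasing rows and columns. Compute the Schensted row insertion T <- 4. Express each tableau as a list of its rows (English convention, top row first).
4 is larger than every entry of row 1, so it is appended to row 1. The new tableau is [[1, 2, 3, 4], [5]].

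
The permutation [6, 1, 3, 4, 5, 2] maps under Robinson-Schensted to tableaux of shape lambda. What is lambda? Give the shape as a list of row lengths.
[4, 1, 1]

RSK row insertion gives P = [[1, 2, 4, 5], [3], [6]], which has shape [4, 1, 1].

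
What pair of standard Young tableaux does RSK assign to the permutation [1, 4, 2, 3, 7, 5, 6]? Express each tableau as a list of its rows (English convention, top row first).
Insert each entry of the permutation into P by Schensted row insertion, recording in Q the position of each new cell.

Insert 1: appended to row 1. P = [[1]].
Insert 4: appended to row 1. P = [[1, 4]].
Insert 2: 2 bumps 4 from row 1; 4 starts row 2. P = [[1, 2], [4]].
Insert 3: appended to row 1. P = [[1, 2, 3], [4]].
Insert 7: appended to row 1. P = [[1, 2, 3, 7], [4]].
Insert 5: 5 bumps 7 from row 1; 7 appends to row 2. P = [[1, 2, 3, 5], [4, 7]].
Insert 6: appended to row 1. P = [[1, 2, 3, 5, 6], [4, 7]].

So P = [[1, 2, 3, 5, 6], [4, 7]], Q = [[1, 2, 4, 5, 7], [3, 6]].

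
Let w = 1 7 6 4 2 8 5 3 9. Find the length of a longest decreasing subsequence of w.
4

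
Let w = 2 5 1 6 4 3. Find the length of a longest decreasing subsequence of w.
3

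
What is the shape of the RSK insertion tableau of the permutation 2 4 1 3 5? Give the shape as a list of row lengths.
[3, 2]

Row-insert each entry into an empty tableau.

After inserting 2: P = [[2]].
After inserting 4: P = [[2, 4]].
After inserting 1: P = [[1, 4], [2]].
After inserting 3: P = [[1, 3], [2, 4]].
After inserting 5: P = [[1, 3, 5], [2, 4]].

The final insertion tableau P = [[1, 3, 5], [2, 4]] has shape [3, 2].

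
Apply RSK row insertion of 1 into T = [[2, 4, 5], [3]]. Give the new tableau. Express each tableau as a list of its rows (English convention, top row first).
[[1, 4, 5], [2], [3]]

In row 1, 1 replaces 2 (the leftmost entry greater than 1); 2 is bumped to row 2. In row 2, 2 replaces 3 (the leftmost entry greater than 2); 3 is bumped to row 3. 3 starts a new row 3. The new tableau is [[1, 4, 5], [2], [3]].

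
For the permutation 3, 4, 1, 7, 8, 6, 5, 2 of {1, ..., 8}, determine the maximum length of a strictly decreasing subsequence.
4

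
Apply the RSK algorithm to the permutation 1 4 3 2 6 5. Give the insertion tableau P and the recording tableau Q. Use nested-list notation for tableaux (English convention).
P = [[1, 2, 5], [3, 6], [4]], Q = [[1, 2, 5], [3, 6], [4]]

Insert each entry of the permutation into P by Schensted row insertion, recording in Q the position of each new cell.

Insert 1: appended to row 1. P = [[1]], Q = [[1]].
Insert 4: appended to row 1. P = [[1, 4]], Q = [[1, 2]].
Insert 3: 3 bumps 4 from row 1; 4 starts row 2. P = [[1, 3], [4]], Q = [[1, 2], [3]].
Insert 2: 2 bumps 3 from row 1; 3 bumps 4 from row 2; 4 starts row 3. P = [[1, 2], [3], [4]], Q = [[1, 2], [3], [4]].
Insert 6: appended to row 1. P = [[1, 2, 6], [3], [4]], Q = [[1, 2, 5], [3], [4]].
Insert 5: 5 bumps 6 from row 1; 6 appends to row 2. P = [[1, 2, 5], [3, 6], [4]], Q = [[1, 2, 5], [3, 6], [4]].

So P = [[1, 2, 5], [3, 6], [4]], Q = [[1, 2, 5], [3, 6], [4]].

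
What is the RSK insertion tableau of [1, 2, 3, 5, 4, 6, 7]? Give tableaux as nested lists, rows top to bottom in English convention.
Insert 1: appended to row 1. P = [[1]].
Insert 2: appended to row 1. P = [[1, 2]].
Insert 3: appended to row 1. P = [[1, 2, 3]].
Insert 5: appended to row 1. P = [[1, 2, 3, 5]].
Insert 4: 4 bumps 5 from row 1; 5 starts row 2. P = [[1, 2, 3, 4], [5]].
Insert 6: appended to row 1. P = [[1, 2, 3, 4, 6], [5]].
Insert 7: appended to row 1. P = [[1, 2, 3, 4, 6, 7], [5]].

So P = [[1, 2, 3, 4, 6, 7], [5]].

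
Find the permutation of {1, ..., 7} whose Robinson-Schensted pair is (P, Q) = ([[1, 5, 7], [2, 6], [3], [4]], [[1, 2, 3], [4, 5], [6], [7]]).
4 6 7 3 5 2 1

Reverse the RSK construction: for i from n down to 1, find the cell of Q containing i, remove the entry at that cell from P, and reverse-bump it up through P; the value ejected from row 1 is w(i).

Step i=7: Q has 7 at row 4, column 1; remove 4 from row 4 of P and reverse-bump: 4 enters row 3 and ejects 3; 3 enters row 2 and ejects 2; 2 enters row 1 and ejects 1. So w(7) = 1. P is now [[2, 5, 7], [3, 6], [4]].
Step i=6: Q has 6 at row 3, column 1; remove 4 from row 3 of P and reverse-bump: 4 enters row 2 and ejects 3; 3 enters row 1 and ejects 2. So w(6) = 2. P is now [[3, 5, 7], [4, 6]].
Step i=5: Q has 5 at row 2, column 2; remove 6 from row 2 of P and reverse-bump: 6 enters row 1 and ejects 5. So w(5) = 5. P is now [[3, 6, 7], [4]].
Step i=4: Q has 4 at row 2, column 1; remove 4 from row 2 of P and reverse-bump: 4 enters row 1 and ejects 3. So w(4) = 3. P is now [[4, 6, 7]].
Step i=3: Q has 3 at row 1, column 3; remove that cell from P, ejecting 7. So w(3) = 7. P is now [[4, 6]].
Step i=2: Q has 2 at row 1, column 2; remove that cell from P, ejecting 6. So w(2) = 6. P is now [[4]].
Step i=1: Q has 1 at row 1, column 1; remove that cell from P, ejecting 4. So w(1) = 4. P is now [].

So w = 4 6 7 3 5 2 1.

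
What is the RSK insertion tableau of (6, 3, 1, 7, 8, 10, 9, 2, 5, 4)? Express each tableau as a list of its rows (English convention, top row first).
Insert 6: appended to row 1. P = [[6]].
Insert 3: 3 bumps 6 from row 1; 6 starts row 2. P = [[3], [6]].
Insert 1: 1 bumps 3 from row 1; 3 bumps 6 from row 2; 6 starts row 3. P = [[1], [3], [6]].
Insert 7: appended to row 1. P = [[1, 7], [3], [6]].
Insert 8: appended to row 1. P = [[1, 7, 8], [3], [6]].
Insert 10: appended to row 1. P = [[1, 7, 8, 10], [3], [6]].
Insert 9: 9 bumps 10 from row 1; 10 appends to row 2. P = [[1, 7, 8, 9], [3, 10], [6]].
Insert 2: 2 bumps 7 from row 1; 7 bumps 10 from row 2; 10 appends to row 3. P = [[1, 2, 8, 9], [3, 7], [6, 10]].
Insert 5: 5 bumps 8 from row 1; 8 appends to row 2. P = [[1, 2, 5, 9], [3, 7, 8], [6, 10]].
Insert 4: 4 bumps 5 from row 1; 5 bumps 7 from row 2; 7 bumps 10 from row 3; 10 starts row 4. P = [[1, 2, 4, 9], [3, 5, 8], [6, 7], [10]].

So P = [[1, 2, 4, 9], [3, 5, 8], [6, 7], [10]].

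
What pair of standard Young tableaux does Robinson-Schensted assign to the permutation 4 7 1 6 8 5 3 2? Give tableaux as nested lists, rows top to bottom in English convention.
Insert each entry of the permutation into P by Schensted row insertion, recording in Q the position of each new cell.

Insert 4: appended to row 1. P = [[4]], Q = [[1]].
Insert 7: appended to row 1. P = [[4, 7]], Q = [[1, 2]].
Insert 1: 1 bumps 4 from row 1; 4 starts row 2. P = [[1, 7], [4]], Q = [[1, 2], [3]].
Insert 6: 6 bumps 7 from row 1; 7 appends to row 2. P = [[1, 6], [4, 7]], Q = [[1, 2], [3, 4]].
Insert 8: appended to row 1. P = [[1, 6, 8], [4, 7]], Q = [[1, 2, 5], [3, 4]].
Insert 5: 5 bumps 6 from row 1; 6 bumps 7 from row 2; 7 starts row 3. P = [[1, 5, 8], [4, 6], [7]], Q = [[1, 2, 5], [3, 4], [6]].
Insert 3: 3 bumps 5 from row 1; 5 bumps 6 from row 2; 6 bumps 7 from row 3; 7 starts row 4. P = [[1, 3, 8], [4, 5], [6], [7]], Q = [[1, 2, 5], [3, 4], [6], [7]].
Insert 2: 2 bumps 3 from row 1; 3 bumps 4 from row 2; 4 bumps 6 from row 3; 6 bumps 7 from row 4; 7 starts row 5. P = [[1, 2, 8], [3, 5], [4], [6], [7]], Q = [[1, 2, 5], [3, 4], [6], [7], [8]].

So P = [[1, 2, 8], [3, 5], [4], [6], [7]], Q = [[1, 2, 5], [3, 4], [6], [7], [8]].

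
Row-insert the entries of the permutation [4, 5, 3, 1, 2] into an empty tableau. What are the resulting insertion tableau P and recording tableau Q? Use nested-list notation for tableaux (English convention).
P = [[1, 2], [3, 5], [4]], Q = [[1, 2], [3, 5], [4]]

Insert each entry of the permutation into P by Schensted row insertion, recording in Q the position of each new cell.

Insert 4: appended to row 1. P = [[4]], Q = [[1]].
Insert 5: appended to row 1. P = [[4, 5]], Q = [[1, 2]].
Insert 3: 3 bumps 4 from row 1; 4 starts row 2. P = [[3, 5], [4]], Q = [[1, 2], [3]].
Insert 1: 1 bumps 3 from row 1; 3 bumps 4 from row 2; 4 starts row 3. P = [[1, 5], [3], [4]], Q = [[1, 2], [3], [4]].
Insert 2: 2 bumps 5 from row 1; 5 appends to row 2. P = [[1, 2], [3, 5], [4]], Q = [[1, 2], [3, 5], [4]].

So P = [[1, 2], [3, 5], [4]], Q = [[1, 2], [3, 5], [4]].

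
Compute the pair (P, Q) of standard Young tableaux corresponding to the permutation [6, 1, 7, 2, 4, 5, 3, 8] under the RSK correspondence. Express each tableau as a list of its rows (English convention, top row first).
Insert each entry of the permutation into P by Schensted row insertion, recording in Q the position of each new cell.

Insert 6: appended to row 1. P = [[6]].
Insert 1: 1 bumps 6 from row 1; 6 starts row 2. P = [[1], [6]].
Insert 7: appended to row 1. P = [[1, 7], [6]].
Insert 2: 2 bumps 7 from row 1; 7 appends to row 2. P = [[1, 2], [6, 7]].
Insert 4: appended to row 1. P = [[1, 2, 4], [6, 7]].
Insert 5: appended to row 1. P = [[1, 2, 4, 5], [6, 7]].
Insert 3: 3 bumps 4 from row 1; 4 bumps 6 from row 2; 6 starts row 3. P = [[1, 2, 3, 5], [4, 7], [6]].
Insert 8: appended to row 1. P = [[1, 2, 3, 5, 8], [4, 7], [6]].

So P = [[1, 2, 3, 5, 8], [4, 7], [6]], Q = [[1, 3, 5, 6, 8], [2, 4], [7]].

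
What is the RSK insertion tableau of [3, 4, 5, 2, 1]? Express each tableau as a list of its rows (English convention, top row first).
P = [[1, 4, 5], [2], [3]]

After inserting 3: P = [[3]].
After inserting 4: P = [[3, 4]].
After inserting 5: P = [[3, 4, 5]].
After inserting 2: P = [[2, 4, 5], [3]].
After inserting 1: P = [[1, 4, 5], [2], [3]].

So P = [[1, 4, 5], [2], [3]].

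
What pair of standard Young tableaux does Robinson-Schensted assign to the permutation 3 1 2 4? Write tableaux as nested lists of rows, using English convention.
Insert each entry of the permutation into P by Schensted row insertion, recording in Q the position of each new cell.

After inserting 3: P = [[3]].
After inserting 1: P = [[1], [3]].
After inserting 2: P = [[1, 2], [3]].
After inserting 4: P = [[1, 2, 4], [3]].

So P = [[1, 2, 4], [3]], Q = [[1, 3, 4], [2]].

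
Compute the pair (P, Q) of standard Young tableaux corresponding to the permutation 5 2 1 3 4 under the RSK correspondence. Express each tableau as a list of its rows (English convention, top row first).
P = [[1, 3, 4], [2], [5]], Q = [[1, 4, 5], [2], [3]]

Insert each entry of the permutation into P by Schensted row insertion, recording in Q the position of each new cell.

Insert 5: appended to row 1. P = [[5]].
Insert 2: 2 bumps 5 from row 1; 5 starts row 2. P = [[2], [5]].
Insert 1: 1 bumps 2 from row 1; 2 bumps 5 from row 2; 5 starts row 3. P = [[1], [2], [5]].
Insert 3: appended to row 1. P = [[1, 3], [2], [5]].
Insert 4: appended to row 1. P = [[1, 3, 4], [2], [5]].

So P = [[1, 3, 4], [2], [5]], Q = [[1, 4, 5], [2], [3]].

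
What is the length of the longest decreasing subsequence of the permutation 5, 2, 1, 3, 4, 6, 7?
3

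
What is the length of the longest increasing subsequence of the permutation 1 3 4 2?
3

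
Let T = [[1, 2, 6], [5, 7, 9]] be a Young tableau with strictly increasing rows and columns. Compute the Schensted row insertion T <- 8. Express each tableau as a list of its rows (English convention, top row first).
8 is larger than every entry of row 1, so it is appended to row 1. The new tableau is [[1, 2, 6, 8], [5, 7, 9]].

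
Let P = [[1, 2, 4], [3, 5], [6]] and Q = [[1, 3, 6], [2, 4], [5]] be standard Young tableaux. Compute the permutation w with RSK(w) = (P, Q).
Reverse the RSK construction: for i from n down to 1, find the cell of Q containing i, remove the entry at that cell from P, and reverse-bump it up through P; the value ejected from row 1 is w(i).

Step i=6: Q has 6 at row 1, column 3; remove that cell from P, ejecting 4. So w(6) = 4. P is now [[1, 2], [3, 5], [6]].
Step i=5: Q has 5 at row 3, column 1; remove 6 from row 3 of P and reverse-bump: 6 enters row 2 and ejects 5; 5 enters row 1 and ejects 2. So w(5) = 2. P is now [[1, 5], [3, 6]].
Step i=4: Q has 4 at row 2, column 2; remove 6 from row 2 of P and reverse-bump: 6 enters row 1 and ejects 5. So w(4) = 5. P is now [[1, 6], [3]].
Step i=3: Q has 3 at row 1, column 2; remove that cell from P, ejecting 6. So w(3) = 6. P is now [[1], [3]].
Step i=2: Q has 2 at row 2, column 1; remove 3 from row 2 of P and reverse-bump: 3 enters row 1 and ejects 1. So w(2) = 1. P is now [[3]].
Step i=1: Q has 1 at row 1, column 1; remove that cell from P, ejecting 3. So w(1) = 3. P is now [].

So w = 3 1 6 5 2 4.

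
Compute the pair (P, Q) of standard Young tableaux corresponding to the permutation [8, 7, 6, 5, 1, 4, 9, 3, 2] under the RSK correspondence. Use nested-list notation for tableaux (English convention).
Insert each entry of the permutation into P by Schensted row insertion, recording in Q the position of each new cell.

Insert 8: appended to row 1. P = [[8]], Q = [[1]].
Insert 7: 7 bumps 8 from row 1; 8 starts row 2. P = [[7], [8]], Q = [[1], [2]].
Insert 6: 6 bumps 7 from row 1; 7 bumps 8 from row 2; 8 starts row 3. P = [[6], [7], [8]], Q = [[1], [2], [3]].
Insert 5: 5 bumps 6 from row 1; 6 bumps 7 from row 2; 7 bumps 8 from row 3; 8 starts row 4. P = [[5], [6], [7], [8]], Q = [[1], [2], [3], [4]].
Insert 1: 1 bumps 5 from row 1; 5 bumps 6 from row 2; 6 bumps 7 from row 3; 7 bumps 8 from row 4; 8 starts row 5. P = [[1], [5], [6], [7], [8]], Q = [[1], [2], [3], [4], [5]].
Insert 4: appended to row 1. P = [[1, 4], [5], [6], [7], [8]], Q = [[1, 6], [2], [3], [4], [5]].
Insert 9: appended to row 1. P = [[1, 4, 9], [5], [6], [7], [8]], Q = [[1, 6, 7], [2], [3], [4], [5]].
Insert 3: 3 bumps 4 from row 1; 4 bumps 5 from row 2; 5 bumps 6 from row 3; 6 bumps 7 from row 4; 7 bumps 8 from row 5; 8 starts row 6. P = [[1, 3, 9], [4], [5], [6], [7], [8]], Q = [[1, 6, 7], [2], [3], [4], [5], [8]].
Insert 2: 2 bumps 3 from row 1; 3 bumps 4 from row 2; 4 bumps 5 from row 3; 5 bumps 6 from row 4; 6 bumps 7 from row 5; 7 bumps 8 from row 6; 8 starts row 7. P = [[1, 2, 9], [3], [4], [5], [6], [7], [8]], Q = [[1, 6, 7], [2], [3], [4], [5], [8], [9]].

So P = [[1, 2, 9], [3], [4], [5], [6], [7], [8]], Q = [[1, 6, 7], [2], [3], [4], [5], [8], [9]].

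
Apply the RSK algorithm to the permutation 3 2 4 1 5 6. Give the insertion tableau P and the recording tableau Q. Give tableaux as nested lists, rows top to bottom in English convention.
P = [[1, 4, 5, 6], [2], [3]], Q = [[1, 3, 5, 6], [2], [4]]

Insert each entry of the permutation into P by Schensted row insertion, recording in Q the position of each new cell.

Insert 3: appended to row 1. P = [[3]].
Insert 2: 2 bumps 3 from row 1; 3 starts row 2. P = [[2], [3]].
Insert 4: appended to row 1. P = [[2, 4], [3]].
Insert 1: 1 bumps 2 from row 1; 2 bumps 3 from row 2; 3 starts row 3. P = [[1, 4], [2], [3]].
Insert 5: appended to row 1. P = [[1, 4, 5], [2], [3]].
Insert 6: appended to row 1. P = [[1, 4, 5, 6], [2], [3]].

So P = [[1, 4, 5, 6], [2], [3]], Q = [[1, 3, 5, 6], [2], [4]].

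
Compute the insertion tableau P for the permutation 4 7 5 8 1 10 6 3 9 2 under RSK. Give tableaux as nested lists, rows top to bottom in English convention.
P = [[1, 2, 6, 9], [3, 5, 10], [4, 8], [7]]

After inserting 4: P = [[4]].
After inserting 7: P = [[4, 7]].
After inserting 5: P = [[4, 5], [7]].
After inserting 8: P = [[4, 5, 8], [7]].
After inserting 1: P = [[1, 5, 8], [4], [7]].
After inserting 10: P = [[1, 5, 8, 10], [4], [7]].
After inserting 6: P = [[1, 5, 6, 10], [4, 8], [7]].
After inserting 3: P = [[1, 3, 6, 10], [4, 5], [7, 8]].
After inserting 9: P = [[1, 3, 6, 9], [4, 5, 10], [7, 8]].
After inserting 2: P = [[1, 2, 6, 9], [3, 5, 10], [4, 8], [7]].

So P = [[1, 2, 6, 9], [3, 5, 10], [4, 8], [7]].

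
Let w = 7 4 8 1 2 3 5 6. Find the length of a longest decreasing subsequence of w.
3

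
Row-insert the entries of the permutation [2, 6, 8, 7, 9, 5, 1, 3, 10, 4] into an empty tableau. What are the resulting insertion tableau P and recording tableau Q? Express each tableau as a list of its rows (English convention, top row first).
P = [[1, 3, 4, 9, 10], [2, 5, 7], [6], [8]], Q = [[1, 2, 3, 5, 9], [4, 8, 10], [6], [7]]

Insert each entry of the permutation into P by Schensted row insertion, recording in Q the position of each new cell.

Insert 2: appended to row 1. P = [[2]], Q = [[1]].
Insert 6: appended to row 1. P = [[2, 6]], Q = [[1, 2]].
Insert 8: appended to row 1. P = [[2, 6, 8]], Q = [[1, 2, 3]].
Insert 7: 7 bumps 8 from row 1; 8 starts row 2. P = [[2, 6, 7], [8]], Q = [[1, 2, 3], [4]].
Insert 9: appended to row 1. P = [[2, 6, 7, 9], [8]], Q = [[1, 2, 3, 5], [4]].
Insert 5: 5 bumps 6 from row 1; 6 bumps 8 from row 2; 8 starts row 3. P = [[2, 5, 7, 9], [6], [8]], Q = [[1, 2, 3, 5], [4], [6]].
Insert 1: 1 bumps 2 from row 1; 2 bumps 6 from row 2; 6 bumps 8 from row 3; 8 starts row 4. P = [[1, 5, 7, 9], [2], [6], [8]], Q = [[1, 2, 3, 5], [4], [6], [7]].
Insert 3: 3 bumps 5 from row 1; 5 appends to row 2. P = [[1, 3, 7, 9], [2, 5], [6], [8]], Q = [[1, 2, 3, 5], [4, 8], [6], [7]].
Insert 10: appended to row 1. P = [[1, 3, 7, 9, 10], [2, 5], [6], [8]], Q = [[1, 2, 3, 5, 9], [4, 8], [6], [7]].
Insert 4: 4 bumps 7 from row 1; 7 appends to row 2. P = [[1, 3, 4, 9, 10], [2, 5, 7], [6], [8]], Q = [[1, 2, 3, 5, 9], [4, 8, 10], [6], [7]].

So P = [[1, 3, 4, 9, 10], [2, 5, 7], [6], [8]], Q = [[1, 2, 3, 5, 9], [4, 8, 10], [6], [7]].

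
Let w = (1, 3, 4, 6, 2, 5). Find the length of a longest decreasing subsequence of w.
2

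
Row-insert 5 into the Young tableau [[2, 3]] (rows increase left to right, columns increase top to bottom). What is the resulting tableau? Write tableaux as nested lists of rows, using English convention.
[[2, 3, 5]]

5 is larger than every entry of row 1, so it is appended to row 1. The new tableau is [[2, 3, 5]].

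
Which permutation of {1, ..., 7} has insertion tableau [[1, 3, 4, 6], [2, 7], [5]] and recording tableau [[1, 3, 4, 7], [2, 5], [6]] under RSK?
5 2 3 7 4 1 6

Reverse RSK: for i = n, n-1, ..., 1, locate i in Q, remove the corresponding corner cell from P, and reverse-bump its entry up through P; the value ejected from row 1 is w(i).

So w = 5 2 3 7 4 1 6.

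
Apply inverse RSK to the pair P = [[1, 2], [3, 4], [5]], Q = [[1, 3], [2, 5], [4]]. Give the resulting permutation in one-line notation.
5 3 4 1 2

Reverse the RSK construction: for i from n down to 1, find the cell of Q containing i, remove the entry at that cell from P, and reverse-bump it up through P; the value ejected from row 1 is w(i).

Step i=5: Q has 5 at row 2, column 2; remove 4 from row 2 of P and reverse-bump: 4 enters row 1 and ejects 2. So w(5) = 2. P is now [[1, 4], [3], [5]].
Step i=4: Q has 4 at row 3, column 1; remove 5 from row 3 of P and reverse-bump: 5 enters row 2 and ejects 3; 3 enters row 1 and ejects 1. So w(4) = 1. P is now [[3, 4], [5]].
Step i=3: Q has 3 at row 1, column 2; remove that cell from P, ejecting 4. So w(3) = 4. P is now [[3], [5]].
Step i=2: Q has 2 at row 2, column 1; remove 5 from row 2 of P and reverse-bump: 5 enters row 1 and ejects 3. So w(2) = 3. P is now [[5]].
Step i=1: Q has 1 at row 1, column 1; remove that cell from P, ejecting 5. So w(1) = 5. P is now [].

So w = 5 3 4 1 2.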